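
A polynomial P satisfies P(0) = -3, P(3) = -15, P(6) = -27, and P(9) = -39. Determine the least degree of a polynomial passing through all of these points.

1

Forward differences of the values at u = 0, 3, 6, 9:
  P  : -3  -15  -27  -39
  Δ  : -12  -12  -12
  Δ^2: 0  0
  Δ^3: 0
The first differences are constant (-12) and nonzero, while all higher differences vanish, so the minimal degree is 1.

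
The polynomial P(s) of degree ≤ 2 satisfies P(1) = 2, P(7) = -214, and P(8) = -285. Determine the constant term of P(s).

Write P(s) = as^2 + bs + c. Substituting each data point gives a linear system:
  a + b + c = 2
  49a + 7b + c = -214
  64a + 8b + c = -285
Solving the system yields a = -5, b = 4, c = 3.
So P(s) = -5s^2 + 4s + 3.
The constant term is 3.

3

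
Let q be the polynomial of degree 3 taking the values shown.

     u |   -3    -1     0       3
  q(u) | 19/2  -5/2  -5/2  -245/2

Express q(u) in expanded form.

Write q(u) = au^3 + bu^2 + cu + d. Substituting each data point gives a linear system:
  -27a + 9b - 3c + d = 19/2
  -a + b - c + d = -5/2
  d = -5/2
  27a + 9b + 3c + d = -245/2
Solving the system yields a = -2, b = -6, c = -4, d = -5/2.
So q(u) = -2u³ - 6u² - 4u - 5/2.
Check: q(0) = -5/2. ✓

q(u) = -2u^3 - 6u^2 - 4u - 5/2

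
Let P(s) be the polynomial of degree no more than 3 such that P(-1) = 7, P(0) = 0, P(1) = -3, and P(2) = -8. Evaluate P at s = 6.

Forward differences of the values at s = -1, 0, 1, 2:
  P  : 7  0  -3  -8
  Δ  : -7  -3  -5
  Δ^2: 4  -2
  Δ^3: -6
The third differences are constant, confirming degree 3.
Interpolating (Newton forward form) and evaluating at s = 6 gives P(6) = -168.

-168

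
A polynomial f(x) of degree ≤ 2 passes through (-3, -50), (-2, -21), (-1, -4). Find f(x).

Using the Lagrange interpolation formula with nodes -3, -2, -1:
  L_0(x) = (x + 2)(x + 1) / 2
  L_1(x) = (x + 3)(x + 1) / -1
  L_2(x) = (x + 3)(x + 2) / 2
Then f(x) = -50·L_0(x) - 21·L_1(x) - 4·L_2(x).
Expanding and collecting terms gives f(x) = -6x² - x + 1.
Check: f(-3) = -50. ✓

f(x) = -6x^2 - x + 1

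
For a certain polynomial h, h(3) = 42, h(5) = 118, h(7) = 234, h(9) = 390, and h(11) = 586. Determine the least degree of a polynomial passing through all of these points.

2

Forward differences of the values at u = 3, 5, 7, 9, 11:
  h  : 42  118  234  390  586
  Δ  : 76  116  156  196
  Δ^2: 40  40  40
  Δ^3: 0  0
  Δ^4: 0
The second differences are constant (40) and nonzero, while all higher differences vanish, so the minimal degree is 2.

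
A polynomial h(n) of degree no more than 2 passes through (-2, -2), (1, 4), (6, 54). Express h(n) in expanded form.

Using the Lagrange interpolation formula with nodes -2, 1, 6:
  L_0(n) = (n - 1)(n - 6) / 24
  L_1(n) = (n + 2)(n - 6) / -15
  L_2(n) = (n + 2)(n - 1) / 40
Then h(n) = -2·L_0(n) + 4·L_1(n) + 54·L_2(n).
Expanding and collecting terms gives h(n) = n² + 3n.
Check: h(-2) = -2. ✓

h(n) = n^2 + 3n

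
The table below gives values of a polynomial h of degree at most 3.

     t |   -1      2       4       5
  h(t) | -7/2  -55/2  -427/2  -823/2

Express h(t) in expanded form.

Using the Lagrange interpolation formula with nodes -1, 2, 4, 5:
  L_0(t) = (t - 2)(t - 4)(t - 5) / -90
  L_1(t) = (t + 1)(t - 4)(t - 5) / 18
  L_2(t) = (t + 1)(t - 2)(t - 5) / -10
  L_3(t) = (t + 1)(t - 2)(t - 4) / 18
Then h(t) = -7/2·L_0(t) - 55/2·L_1(t) - 427/2·L_2(t) - 823/2·L_3(t).
Expanding and collecting terms gives h(t) = -3t^3 - 2t^2 + 3t - 3/2.
Check: h(4) = -427/2. ✓

h(t) = -3t^3 - 2t^2 + 3t - 3/2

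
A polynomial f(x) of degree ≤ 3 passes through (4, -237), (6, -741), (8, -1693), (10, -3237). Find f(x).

f(x) = -3x^3 - 2x^2 - 4x + 3

Using the Lagrange interpolation formula with nodes 4, 6, 8, 10:
  L_0(x) = (x - 6)(x - 8)(x - 10) / -48
  L_1(x) = (x - 4)(x - 8)(x - 10) / 16
  L_2(x) = (x - 4)(x - 6)(x - 10) / -16
  L_3(x) = (x - 4)(x - 6)(x - 8) / 48
Then f(x) = -237·L_0(x) - 741·L_1(x) - 1693·L_2(x) - 3237·L_3(x).
Expanding and collecting terms gives f(x) = -3x³ - 2x² - 4x + 3.
Check: f(4) = -237. ✓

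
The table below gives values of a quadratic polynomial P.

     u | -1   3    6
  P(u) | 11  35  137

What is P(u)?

Using the Lagrange interpolation formula with nodes -1, 3, 6:
  L_0(u) = (u - 3)(u - 6) / 28
  L_1(u) = (u + 1)(u - 6) / -12
  L_2(u) = (u + 1)(u - 3) / 21
Then P(u) = 11·L_0(u) + 35·L_1(u) + 137·L_2(u).
Expanding and collecting terms gives P(u) = 4u^2 - 2u + 5.
Check: P(6) = 137. ✓

P(u) = 4u^2 - 2u + 5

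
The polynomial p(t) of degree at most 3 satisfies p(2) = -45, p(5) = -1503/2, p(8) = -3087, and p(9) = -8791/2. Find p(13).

Write p(t) = at^3 + bt^2 + ct + d. Substituting each data point gives a linear system:
  8a + 4b + 2c + d = -45
  125a + 25b + 5c + d = -1503/2
  512a + 64b + 8c + d = -3087
  729a + 81b + 9c + d = -8791/2
Solving the system yields a = -6, b = -1/2, c = 2, d = 1.
So p(t) = -6t³ - (1/2)t² + 2t + 1.
Then p(13) = -26479/2.

-26479/2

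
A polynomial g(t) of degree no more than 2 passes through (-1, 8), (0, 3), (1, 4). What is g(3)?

Write g(t) = at^2 + bt + c. Substituting each data point gives a linear system:
  a - b + c = 8
  c = 3
  a + b + c = 4
Solving the system yields a = 3, b = -2, c = 3.
So g(t) = 3t² - 2t + 3.
Then g(3) = 24.

24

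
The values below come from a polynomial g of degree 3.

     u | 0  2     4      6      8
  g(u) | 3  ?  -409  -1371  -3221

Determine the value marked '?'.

-47

On equispaced nodes a degree-3 polynomial has vanishing fourth forward difference, so
  g(0) - 4·g(2) + 6·g(4) - 4·g(6) + g(8) = 0.
Substituting the known values and solving for g(2):
  -4·g(2) = 188
  g(2) = -47.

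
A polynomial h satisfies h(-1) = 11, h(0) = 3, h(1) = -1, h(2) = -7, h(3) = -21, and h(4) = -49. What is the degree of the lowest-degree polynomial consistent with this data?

Forward differences of the values at u = -1, 0, 1, 2, 3, 4:
  h  : 11  3  -1  -7  -21  -49
  Δ  : -8  -4  -6  -14  -28
  Δ^2: 4  -2  -8  -14
  Δ^3: -6  -6  -6
  Δ^4: 0  0
  Δ^5: 0
The third differences are constant (-6) and nonzero, while all higher differences vanish, so the minimal degree is 3.

3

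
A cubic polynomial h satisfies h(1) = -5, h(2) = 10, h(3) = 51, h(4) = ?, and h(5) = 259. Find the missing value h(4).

130

The 4 known points determine the degree-3 polynomial uniquely.
Write h(s) = as^3 + bs^2 + cs + d. Substituting each data point gives a linear system:
  a + b + c + d = -5
  8a + 4b + 2c + d = 10
  27a + 9b + 3c + d = 51
  125a + 25b + 5c + d = 259
Solving the system yields a = 2, b = 1, c = -2, d = -6.
So h(s) = 2s³ + s² - 2s - 6.
Then h(4) = 130.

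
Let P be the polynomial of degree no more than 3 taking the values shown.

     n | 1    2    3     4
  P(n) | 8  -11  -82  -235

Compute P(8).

Write P(n) = an^3 + bn^2 + cn + d. Substituting each data point gives a linear system:
  a + b + c + d = 8
  8a + 4b + 2c + d = -11
  27a + 9b + 3c + d = -82
  64a + 16b + 4c + d = -235
Solving the system yields a = -5, b = 4, c = 4, d = 5.
So P(n) = -5n^3 + 4n^2 + 4n + 5.
Then P(8) = -2267.

-2267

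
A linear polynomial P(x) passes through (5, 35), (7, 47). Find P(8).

Write P(x) = ax + b. Substituting each data point gives a linear system:
  5a + b = 35
  7a + b = 47
Solving the system yields a = 6, b = 5.
So P(x) = 6x + 5.
Then P(8) = 53.

53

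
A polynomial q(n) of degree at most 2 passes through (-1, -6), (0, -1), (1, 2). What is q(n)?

q(n) = -n^2 + 4n - 1

Using the Lagrange interpolation formula with nodes -1, 0, 1:
  L_0(n) = n(n - 1) / 2
  L_1(n) = (n + 1)(n - 1) / -1
  L_2(n) = (n + 1)n / 2
Then q(n) = -6·L_0(n) - 1·L_1(n) + 2·L_2(n).
Expanding and collecting terms gives q(n) = -n^2 + 4n - 1.
Check: q(0) = -1. ✓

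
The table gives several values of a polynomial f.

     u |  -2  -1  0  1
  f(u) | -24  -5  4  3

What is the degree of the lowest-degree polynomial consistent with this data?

2

Forward differences of the values at u = -2, -1, 0, 1:
  f  : -24  -5  4  3
  Δ  : 19  9  -1
  Δ^2: -10  -10
  Δ^3: 0
The second differences are constant (-10) and nonzero, while all higher differences vanish, so the minimal degree is 2.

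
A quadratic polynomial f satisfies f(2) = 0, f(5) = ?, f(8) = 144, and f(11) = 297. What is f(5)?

The 3 known points determine the degree-2 polynomial uniquely.
Write f(t) = at^2 + bt + c. Substituting each data point gives a linear system:
  4a + 2b + c = 0
  64a + 8b + c = 144
  121a + 11b + c = 297
Solving the system yields a = 3, b = -6, c = 0.
So f(t) = 3t^2 - 6t.
Then f(5) = 45.

45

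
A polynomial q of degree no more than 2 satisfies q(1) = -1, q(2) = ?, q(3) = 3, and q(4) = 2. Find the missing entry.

2

The 3 known points determine the degree-2 polynomial uniquely.
Write q(s) = as^2 + bs + c. Substituting each data point gives a linear system:
  a + b + c = -1
  9a + 3b + c = 3
  16a + 4b + c = 2
Solving the system yields a = -1, b = 6, c = -6.
So q(s) = -s^2 + 6s - 6.
Then q(2) = 2.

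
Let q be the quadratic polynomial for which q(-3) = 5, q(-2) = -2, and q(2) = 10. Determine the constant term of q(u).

Write q(u) = au^2 + bu + c. Substituting each data point gives a linear system:
  9a - 3b + c = 5
  4a - 2b + c = -2
  4a + 2b + c = 10
Solving the system yields a = 2, b = 3, c = -4.
So q(u) = 2u^2 + 3u - 4.
The constant term is -4.

-4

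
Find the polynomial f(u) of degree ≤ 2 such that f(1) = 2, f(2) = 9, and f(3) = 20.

f(u) = 2u^2 + u - 1

Write f(u) = au^2 + bu + c. Substituting each data point gives a linear system:
  a + b + c = 2
  4a + 2b + c = 9
  9a + 3b + c = 20
Solving the system yields a = 2, b = 1, c = -1.
So f(u) = 2u^2 + u - 1.
Check: f(1) = 2. ✓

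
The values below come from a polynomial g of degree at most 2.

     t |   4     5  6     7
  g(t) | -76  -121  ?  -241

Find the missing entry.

-176

The 3 known points determine the degree-2 polynomial uniquely.
Write g(t) = at^2 + bt + c. Substituting each data point gives a linear system:
  16a + 4b + c = -76
  25a + 5b + c = -121
  49a + 7b + c = -241
Solving the system yields a = -5, b = 0, c = 4.
So g(t) = -5t² + 4.
Then g(6) = -176.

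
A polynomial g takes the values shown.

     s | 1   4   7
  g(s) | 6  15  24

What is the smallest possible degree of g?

Forward differences of the values at s = 1, 4, 7:
  g  : 6  15  24
  Δ  : 9  9
  Δ^2: 0
The first differences are constant (9) and nonzero, while all higher differences vanish, so the minimal degree is 1.

1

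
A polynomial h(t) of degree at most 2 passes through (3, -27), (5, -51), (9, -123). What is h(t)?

h(t) = -t^2 - 4t - 6

Using the Lagrange interpolation formula with nodes 3, 5, 9:
  L_0(t) = (t - 5)(t - 9) / 12
  L_1(t) = (t - 3)(t - 9) / -8
  L_2(t) = (t - 3)(t - 5) / 24
Then h(t) = -27·L_0(t) - 51·L_1(t) - 123·L_2(t).
Expanding and collecting terms gives h(t) = -t^2 - 4t - 6.
Check: h(3) = -27. ✓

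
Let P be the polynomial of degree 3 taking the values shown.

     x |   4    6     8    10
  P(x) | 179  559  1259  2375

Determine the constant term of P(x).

-5

Write P(x) = ax^3 + bx^2 + cx + d. Substituting each data point gives a linear system:
  64a + 16b + 4c + d = 179
  216a + 36b + 6c + d = 559
  512a + 64b + 8c + d = 1259
  1000a + 100b + 10c + d = 2375
Solving the system yields a = 2, b = 4, c = -2, d = -5.
So P(x) = 2x^3 + 4x^2 - 2x - 5.
The constant term is -5.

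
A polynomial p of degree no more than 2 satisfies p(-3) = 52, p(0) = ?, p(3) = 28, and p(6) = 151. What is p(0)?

-5

The 3 known points determine the degree-2 polynomial uniquely.
Write p(n) = an^2 + bn + c. Substituting each data point gives a linear system:
  9a - 3b + c = 52
  9a + 3b + c = 28
  36a + 6b + c = 151
Solving the system yields a = 5, b = -4, c = -5.
So p(n) = 5n^2 - 4n - 5.
Then p(0) = -5.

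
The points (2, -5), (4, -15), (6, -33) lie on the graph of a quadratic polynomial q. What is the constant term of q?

Write q(x) = ax^2 + bx + c. Substituting each data point gives a linear system:
  4a + 2b + c = -5
  16a + 4b + c = -15
  36a + 6b + c = -33
Solving the system yields a = -1, b = 1, c = -3.
So q(x) = -x^2 + x - 3.
The constant term is -3.

-3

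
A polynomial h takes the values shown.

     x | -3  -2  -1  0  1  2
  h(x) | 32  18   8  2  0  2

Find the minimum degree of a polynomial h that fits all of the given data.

2

Forward differences of the values at x = -3, -2, -1, 0, 1, 2:
  h  : 32  18  8  2  0  2
  Δ  : -14  -10  -6  -2  2
  Δ^2: 4  4  4  4
  Δ^3: 0  0  0
  Δ^4: 0  0
  Δ^5: 0
The second differences are constant (4) and nonzero, while all higher differences vanish, so the minimal degree is 2.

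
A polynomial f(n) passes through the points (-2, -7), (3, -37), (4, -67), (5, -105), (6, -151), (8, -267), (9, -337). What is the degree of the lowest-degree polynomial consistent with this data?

2

Divided differences on the nodes -2, 3, 4, 5, 6, 8, 9:
  order 0: -7  -37  -67  -105  -151  -267  -337
  order 1: -6  -30  -38  -46  -58  -70
  order 2: -4  -4  -4  -4  -4
  order 3: 0  0  0  0
  order 4: 0  0  0
  order 5: 0  0
  order 6: 0
The order-2 divided differences are all -4 (nonzero) and every higher order vanishes, so the data lies on a polynomial of degree exactly 2.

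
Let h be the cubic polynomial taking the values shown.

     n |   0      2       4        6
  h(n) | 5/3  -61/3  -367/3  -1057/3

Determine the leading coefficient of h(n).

Write h(n) = an^3 + bn^2 + cn + d. Substituting each data point gives a linear system:
  d = 5/3
  8a + 4b + 2c + d = -61/3
  64a + 16b + 4c + d = -367/3
  216a + 36b + 6c + d = -1057/3
Solving the system yields a = -1, b = -4, c = 1, d = 5/3.
So h(n) = -n^3 - 4n^2 + n + 5/3.
The leading coefficient is -1.

-1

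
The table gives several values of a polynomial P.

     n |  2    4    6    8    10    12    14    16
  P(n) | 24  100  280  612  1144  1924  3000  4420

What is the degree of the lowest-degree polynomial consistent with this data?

Forward differences of the values at n = 2, 4, 6, 8, 10, 12, 14, 16:
  P  : 24  100  280  612  1144  1924  3000  4420
  Δ  : 76  180  332  532  780  1076  1420
  Δ^2: 104  152  200  248  296  344
  Δ^3: 48  48  48  48  48
  Δ^4: 0  0  0  0
  Δ^5: 0  0  0
  Δ^6: 0  0
  Δ^7: 0
The third differences are constant (48) and nonzero, while all higher differences vanish, so the minimal degree is 3.

3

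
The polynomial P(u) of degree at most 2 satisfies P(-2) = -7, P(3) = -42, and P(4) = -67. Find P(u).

P(u) = -3u^2 - 4u - 3

Write P(u) = au^2 + bu + c. Substituting each data point gives a linear system:
  4a - 2b + c = -7
  9a + 3b + c = -42
  16a + 4b + c = -67
Solving the system yields a = -3, b = -4, c = -3.
So P(u) = -3u^2 - 4u - 3.
Check: P(3) = -42. ✓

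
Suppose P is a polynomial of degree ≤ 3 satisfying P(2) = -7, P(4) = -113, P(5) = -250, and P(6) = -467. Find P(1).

Write P(x) = ax^3 + bx^2 + cx + d. Substituting each data point gives a linear system:
  8a + 4b + 2c + d = -7
  64a + 16b + 4c + d = -113
  125a + 25b + 5c + d = -250
  216a + 36b + 6c + d = -467
Solving the system yields a = -3, b = 5, c = 1, d = -5.
So P(x) = -3x^3 + 5x^2 + x - 5.
Then P(1) = -2.

-2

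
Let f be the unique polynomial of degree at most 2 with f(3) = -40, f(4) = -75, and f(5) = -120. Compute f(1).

Using the Lagrange interpolation formula with nodes 3, 4, 5:
  L_0(u) = (u - 4)(u - 5) / 2
  L_1(u) = (u - 3)(u - 5) / -1
  L_2(u) = (u - 3)(u - 4) / 2
Then f(u) = -40·L_0(u) - 75·L_1(u) - 120·L_2(u).
Expanding and collecting terms gives f(u) = -5u² + 5.
Evaluating at u = 1: f(1) = 0.

0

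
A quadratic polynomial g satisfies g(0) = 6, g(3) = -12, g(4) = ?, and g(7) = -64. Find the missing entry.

-22

The 3 known points determine the degree-2 polynomial uniquely.
Write g(u) = au^2 + bu + c. Substituting each data point gives a linear system:
  c = 6
  9a + 3b + c = -12
  49a + 7b + c = -64
Solving the system yields a = -1, b = -3, c = 6.
So g(u) = -u² - 3u + 6.
Then g(4) = -22.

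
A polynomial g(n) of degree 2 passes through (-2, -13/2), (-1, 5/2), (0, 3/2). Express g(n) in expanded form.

Write g(n) = an^2 + bn + c. Substituting each data point gives a linear system:
  4a - 2b + c = -13/2
  a - b + c = 5/2
  c = 3/2
Solving the system yields a = -5, b = -6, c = 3/2.
So g(n) = -5n^2 - 6n + 3/2.
Check: g(-1) = 5/2. ✓

g(n) = -5n^2 - 6n + 3/2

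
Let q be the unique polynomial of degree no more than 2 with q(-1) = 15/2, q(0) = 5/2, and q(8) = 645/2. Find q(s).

q(s) = 5s^2 + 5/2

Write q(s) = as^2 + bs + c. Substituting each data point gives a linear system:
  a - b + c = 15/2
  c = 5/2
  64a + 8b + c = 645/2
Solving the system yields a = 5, b = 0, c = 5/2.
So q(s) = 5s^2 + 5/2.
Check: q(-1) = 15/2. ✓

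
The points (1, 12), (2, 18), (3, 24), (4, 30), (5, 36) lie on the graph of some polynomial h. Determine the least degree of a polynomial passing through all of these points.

1

Forward differences of the values at t = 1, 2, 3, 4, 5:
  h  : 12  18  24  30  36
  Δ  : 6  6  6  6
  Δ^2: 0  0  0
  Δ^3: 0  0
  Δ^4: 0
The first differences are constant (6) and nonzero, while all higher differences vanish, so the minimal degree is 1.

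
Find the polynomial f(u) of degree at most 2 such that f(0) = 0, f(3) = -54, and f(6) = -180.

Using the Lagrange interpolation formula with nodes 0, 3, 6:
  L_0(u) = (u - 3)(u - 6) / 18
  L_1(u) = u(u - 6) / -9
  L_2(u) = u(u - 3) / 18
Then f(u) = 0·L_0(u) - 54·L_1(u) - 180·L_2(u).
Expanding and collecting terms gives f(u) = -4u² - 6u.
Check: f(3) = -54. ✓

f(u) = -4u^2 - 6u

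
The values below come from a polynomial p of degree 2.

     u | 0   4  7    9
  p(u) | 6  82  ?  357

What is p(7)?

223

The 3 known points determine the degree-2 polynomial uniquely.
Write p(u) = au^2 + bu + c. Substituting each data point gives a linear system:
  c = 6
  16a + 4b + c = 82
  81a + 9b + c = 357
Solving the system yields a = 4, b = 3, c = 6.
So p(u) = 4u² + 3u + 6.
Then p(7) = 223.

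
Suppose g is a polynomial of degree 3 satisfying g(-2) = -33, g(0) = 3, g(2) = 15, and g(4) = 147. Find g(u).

Write g(u) = au^3 + bu^2 + cu + d. Substituting each data point gives a linear system:
  -8a + 4b - 2c + d = -33
  d = 3
  8a + 4b + 2c + d = 15
  64a + 16b + 4c + d = 147
Solving the system yields a = 3, b = -3, c = 0, d = 3.
So g(u) = 3u^3 - 3u^2 + 3.
Check: g(4) = 147. ✓

g(u) = 3u^3 - 3u^2 + 3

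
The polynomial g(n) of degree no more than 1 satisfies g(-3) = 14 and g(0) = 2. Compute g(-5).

22

Write g(n) = an + b. Substituting each data point gives a linear system:
  -3a + b = 14
  b = 2
Solving the system yields a = -4, b = 2.
So g(n) = -4n + 2.
Then g(-5) = 22.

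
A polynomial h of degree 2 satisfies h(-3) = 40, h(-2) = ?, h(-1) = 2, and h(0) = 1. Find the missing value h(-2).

15

On equispaced nodes a degree-2 polynomial has vanishing third forward difference, so
  - h(-3) + 3·h(-2) - 3·h(-1) + h(0) = 0.
Substituting the known values and solving for h(-2):
  3·h(-2) = 45
  h(-2) = 15.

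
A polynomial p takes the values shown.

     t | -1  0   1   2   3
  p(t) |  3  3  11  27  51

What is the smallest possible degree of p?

Forward differences of the values at t = -1, 0, 1, 2, 3:
  p  : 3  3  11  27  51
  Δ  : 0  8  16  24
  Δ^2: 8  8  8
  Δ^3: 0  0
  Δ^4: 0
The second differences are constant (8) and nonzero, while all higher differences vanish, so the minimal degree is 2.

2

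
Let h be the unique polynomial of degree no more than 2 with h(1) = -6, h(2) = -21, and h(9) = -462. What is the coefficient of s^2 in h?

Write h(s) = as^2 + bs + c. Substituting each data point gives a linear system:
  a + b + c = -6
  4a + 2b + c = -21
  81a + 9b + c = -462
Solving the system yields a = -6, b = 3, c = -3.
So h(s) = -6s^2 + 3s - 3.
The leading coefficient is -6.

-6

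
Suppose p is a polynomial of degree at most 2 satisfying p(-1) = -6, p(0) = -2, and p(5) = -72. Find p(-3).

Using the Lagrange interpolation formula with nodes -1, 0, 5:
  L_0(u) = u(u - 5) / 6
  L_1(u) = (u + 1)(u - 5) / -5
  L_2(u) = (u + 1)u / 30
Then p(u) = -6·L_0(u) - 2·L_1(u) - 72·L_2(u).
Expanding and collecting terms gives p(u) = -3u^2 + u - 2.
Evaluating at u = -3: p(-3) = -32.

-32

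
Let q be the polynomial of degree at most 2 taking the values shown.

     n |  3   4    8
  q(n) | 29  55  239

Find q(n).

q(n) = 4n^2 - 2n - 1

Using the Lagrange interpolation formula with nodes 3, 4, 8:
  L_0(n) = (n - 4)(n - 8) / 5
  L_1(n) = (n - 3)(n - 8) / -4
  L_2(n) = (n - 3)(n - 4) / 20
Then q(n) = 29·L_0(n) + 55·L_1(n) + 239·L_2(n).
Expanding and collecting terms gives q(n) = 4n^2 - 2n - 1.
Check: q(4) = 55. ✓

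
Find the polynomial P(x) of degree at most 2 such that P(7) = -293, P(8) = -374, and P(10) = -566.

Write P(x) = ax^2 + bx + c. Substituting each data point gives a linear system:
  49a + 7b + c = -293
  64a + 8b + c = -374
  100a + 10b + c = -566
Solving the system yields a = -5, b = -6, c = -6.
So P(x) = -5x^2 - 6x - 6.
Check: P(10) = -566. ✓

P(x) = -5x^2 - 6x - 6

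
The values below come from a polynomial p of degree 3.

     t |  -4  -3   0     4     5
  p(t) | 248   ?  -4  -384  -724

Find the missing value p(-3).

The 4 known points determine the degree-3 polynomial uniquely.
Write p(t) = at^3 + bt^2 + ct + d. Substituting each data point gives a linear system:
  -64a + 16b - 4c + d = 248
  d = -4
  64a + 16b + 4c + d = -384
  125a + 25b + 5c + d = -724
Solving the system yields a = -5, b = -4, c = 1, d = -4.
So p(t) = -5t³ - 4t² + t - 4.
Then p(-3) = 92.

92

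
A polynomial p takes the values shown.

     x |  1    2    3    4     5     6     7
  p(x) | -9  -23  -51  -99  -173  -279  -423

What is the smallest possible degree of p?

Forward differences of the values at x = 1, 2, 3, 4, 5, 6, 7:
  p  : -9  -23  -51  -99  -173  -279  -423
  Δ  : -14  -28  -48  -74  -106  -144
  Δ^2: -14  -20  -26  -32  -38
  Δ^3: -6  -6  -6  -6
  Δ^4: 0  0  0
  Δ^5: 0  0
  Δ^6: 0
The third differences are constant (-6) and nonzero, while all higher differences vanish, so the minimal degree is 3.

3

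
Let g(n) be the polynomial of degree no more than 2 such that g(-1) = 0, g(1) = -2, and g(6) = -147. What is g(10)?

Write g(n) = an^2 + bn + c. Substituting each data point gives a linear system:
  a - b + c = 0
  a + b + c = -2
  36a + 6b + c = -147
Solving the system yields a = -4, b = -1, c = 3.
So g(n) = -4n^2 - n + 3.
Then g(10) = -407.

-407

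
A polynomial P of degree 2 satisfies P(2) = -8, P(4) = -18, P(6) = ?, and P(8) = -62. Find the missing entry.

On equispaced nodes a degree-2 polynomial has vanishing third forward difference, so
  - P(2) + 3·P(4) - 3·P(6) + P(8) = 0.
Substituting the known values and solving for P(6):
  -3·P(6) = 108
  P(6) = -36.

-36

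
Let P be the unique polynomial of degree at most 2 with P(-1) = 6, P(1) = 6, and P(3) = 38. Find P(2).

Forward differences of the values at s = -1, 1, 3:
  P  : 6  6  38
  Δ  : 0  32
  Δ^2: 32
The second differences are constant, confirming degree 2.
Interpolating (Newton forward form) and evaluating at s = 2 gives P(2) = 18.

18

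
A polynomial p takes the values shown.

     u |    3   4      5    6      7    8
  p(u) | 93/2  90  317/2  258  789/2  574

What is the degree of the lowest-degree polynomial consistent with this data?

Forward differences of the values at u = 3, 4, 5, 6, 7, 8:
  p  : 93/2  90  317/2  258  789/2  574
  Δ  : 87/2  137/2  199/2  273/2  359/2
  Δ^2: 25  31  37  43
  Δ^3: 6  6  6
  Δ^4: 0  0
  Δ^5: 0
The third differences are constant (6) and nonzero, while all higher differences vanish, so the minimal degree is 3.

3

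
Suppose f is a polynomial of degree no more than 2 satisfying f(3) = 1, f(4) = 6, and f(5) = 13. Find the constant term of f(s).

Write f(s) = as^2 + bs + c. Substituting each data point gives a linear system:
  9a + 3b + c = 1
  16a + 4b + c = 6
  25a + 5b + c = 13
Solving the system yields a = 1, b = -2, c = -2.
So f(s) = s^2 - 2s - 2.
The constant term is -2.

-2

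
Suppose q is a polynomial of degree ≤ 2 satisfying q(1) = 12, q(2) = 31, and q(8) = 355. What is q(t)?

Using the Lagrange interpolation formula with nodes 1, 2, 8:
  L_0(t) = (t - 2)(t - 8) / 7
  L_1(t) = (t - 1)(t - 8) / -6
  L_2(t) = (t - 1)(t - 2) / 42
Then q(t) = 12·L_0(t) + 31·L_1(t) + 355·L_2(t).
Expanding and collecting terms gives q(t) = 5t^2 + 4t + 3.
Check: q(1) = 12. ✓

q(t) = 5t^2 + 4t + 3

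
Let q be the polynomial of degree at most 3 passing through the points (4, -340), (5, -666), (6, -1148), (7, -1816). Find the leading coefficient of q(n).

-5

Write q(n) = an^3 + bn^2 + cn + d. Substituting each data point gives a linear system:
  64a + 16b + 4c + d = -340
  125a + 25b + 5c + d = -666
  216a + 36b + 6c + d = -1148
  343a + 49b + 7c + d = -1816
Solving the system yields a = -5, b = -3, c = 6, d = 4.
So q(n) = -5n^3 - 3n^2 + 6n + 4.
The leading coefficient is -5.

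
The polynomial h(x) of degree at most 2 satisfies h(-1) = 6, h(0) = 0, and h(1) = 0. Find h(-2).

18

Write h(x) = ax^2 + bx + c. Substituting each data point gives a linear system:
  a - b + c = 6
  c = 0
  a + b + c = 0
Solving the system yields a = 3, b = -3, c = 0.
So h(x) = 3x^2 - 3x.
Then h(-2) = 18.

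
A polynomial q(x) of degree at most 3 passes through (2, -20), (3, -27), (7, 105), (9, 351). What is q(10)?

Write q(x) = ax^3 + bx^2 + cx + d. Substituting each data point gives a linear system:
  8a + 4b + 2c + d = -20
  27a + 9b + 3c + d = -27
  343a + 49b + 7c + d = 105
  729a + 81b + 9c + d = 351
Solving the system yields a = 1, b = -4, c = -6, d = 0.
So q(x) = x^3 - 4x^2 - 6x.
Then q(10) = 540.

540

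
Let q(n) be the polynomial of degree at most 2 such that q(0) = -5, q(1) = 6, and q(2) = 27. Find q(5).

Using the Lagrange interpolation formula with nodes 0, 1, 2:
  L_0(n) = (n - 1)(n - 2) / 2
  L_1(n) = n(n - 2) / -1
  L_2(n) = n(n - 1) / 2
Then q(n) = -5·L_0(n) + 6·L_1(n) + 27·L_2(n).
Expanding and collecting terms gives q(n) = 5n² + 6n - 5.
Evaluating at n = 5: q(5) = 150.

150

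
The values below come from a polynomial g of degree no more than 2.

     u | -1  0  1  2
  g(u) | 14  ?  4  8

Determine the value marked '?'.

6

On equispaced nodes a degree-2 polynomial has vanishing third forward difference, so
  - g(-1) + 3·g(0) - 3·g(1) + g(2) = 0.
Substituting the known values and solving for g(0):
  3·g(0) = 18
  g(0) = 6.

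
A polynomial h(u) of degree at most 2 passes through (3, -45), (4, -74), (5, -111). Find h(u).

Write h(u) = au^2 + bu + c. Substituting each data point gives a linear system:
  9a + 3b + c = -45
  16a + 4b + c = -74
  25a + 5b + c = -111
Solving the system yields a = -4, b = -1, c = -6.
So h(u) = -4u^2 - u - 6.
Check: h(5) = -111. ✓

h(u) = -4u^2 - u - 6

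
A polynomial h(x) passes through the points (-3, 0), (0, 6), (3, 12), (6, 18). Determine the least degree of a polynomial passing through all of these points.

1

Forward differences of the values at x = -3, 0, 3, 6:
  h  : 0  6  12  18
  Δ  : 6  6  6
  Δ^2: 0  0
  Δ^3: 0
The first differences are constant (6) and nonzero, while all higher differences vanish, so the minimal degree is 1.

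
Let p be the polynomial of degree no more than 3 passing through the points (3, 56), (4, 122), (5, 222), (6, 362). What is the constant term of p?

Write p(n) = an^3 + bn^2 + cn + d. Substituting each data point gives a linear system:
  27a + 9b + 3c + d = 56
  64a + 16b + 4c + d = 122
  125a + 25b + 5c + d = 222
  216a + 36b + 6c + d = 362
Solving the system yields a = 1, b = 5, c = -6, d = 2.
So p(n) = n^3 + 5n^2 - 6n + 2.
The constant term is 2.

2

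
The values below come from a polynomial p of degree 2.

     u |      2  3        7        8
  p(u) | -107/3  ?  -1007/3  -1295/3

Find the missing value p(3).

The 3 known points determine the degree-2 polynomial uniquely.
Write p(u) = au^2 + bu + c. Substituting each data point gives a linear system:
  4a + 2b + c = -107/3
  49a + 7b + c = -1007/3
  64a + 8b + c = -1295/3
Solving the system yields a = -6, b = -6, c = 1/3.
So p(u) = -6u^2 - 6u + 1/3.
Then p(3) = -215/3.

-215/3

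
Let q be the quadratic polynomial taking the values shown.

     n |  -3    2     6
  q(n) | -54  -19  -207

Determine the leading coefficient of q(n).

-6

Write q(n) = an^2 + bn + c. Substituting each data point gives a linear system:
  9a - 3b + c = -54
  4a + 2b + c = -19
  36a + 6b + c = -207
Solving the system yields a = -6, b = 1, c = 3.
So q(n) = -6n^2 + n + 3.
The leading coefficient is -6.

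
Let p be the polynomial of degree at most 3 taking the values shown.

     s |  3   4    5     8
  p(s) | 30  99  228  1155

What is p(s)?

p(s) = 3s^3 - 6s^2 + 3

Write p(s) = as^3 + bs^2 + cs + d. Substituting each data point gives a linear system:
  27a + 9b + 3c + d = 30
  64a + 16b + 4c + d = 99
  125a + 25b + 5c + d = 228
  512a + 64b + 8c + d = 1155
Solving the system yields a = 3, b = -6, c = 0, d = 3.
So p(s) = 3s^3 - 6s^2 + 3.
Check: p(4) = 99. ✓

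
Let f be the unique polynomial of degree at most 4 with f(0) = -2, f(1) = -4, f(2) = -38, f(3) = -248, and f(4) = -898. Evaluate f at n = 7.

Forward differences of the values at n = 0, 1, 2, 3, 4:
  f  : -2  -4  -38  -248  -898
  Δ  : -2  -34  -210  -650
  Δ^2: -32  -176  -440
  Δ^3: -144  -264
  Δ^4: -120
The fourth differences are constant, confirming degree 4.
Interpolating (Newton forward form) and evaluating at n = 7 gives f(7) = -9928.

-9928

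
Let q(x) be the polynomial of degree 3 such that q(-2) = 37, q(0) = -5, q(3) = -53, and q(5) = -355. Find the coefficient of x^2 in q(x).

5

Write q(x) = ax^3 + bx^2 + cx + d. Substituting each data point gives a linear system:
  -8a + 4b - 2c + d = 37
  d = -5
  27a + 9b + 3c + d = -53
  125a + 25b + 5c + d = -355
Solving the system yields a = -4, b = 5, c = 5, d = -5.
So q(x) = -4x^3 + 5x^2 + 5x - 5.
The coefficient of x^2 is 5.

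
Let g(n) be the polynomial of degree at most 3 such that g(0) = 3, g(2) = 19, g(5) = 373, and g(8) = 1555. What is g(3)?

75

Write g(n) = an^3 + bn^2 + cn + d. Substituting each data point gives a linear system:
  d = 3
  8a + 4b + 2c + d = 19
  125a + 25b + 5c + d = 373
  512a + 64b + 8c + d = 1555
Solving the system yields a = 3, b = 1, c = -6, d = 3.
So g(n) = 3n³ + n² - 6n + 3.
Then g(3) = 75.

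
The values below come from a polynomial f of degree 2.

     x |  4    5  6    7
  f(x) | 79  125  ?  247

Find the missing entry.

On equispaced nodes a degree-2 polynomial has vanishing third forward difference, so
  - f(4) + 3·f(5) - 3·f(6) + f(7) = 0.
Substituting the known values and solving for f(6):
  -3·f(6) = -543
  f(6) = 181.

181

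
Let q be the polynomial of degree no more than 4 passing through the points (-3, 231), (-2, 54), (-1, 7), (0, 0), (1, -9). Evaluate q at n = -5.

Using the Lagrange interpolation formula with nodes -3, -2, -1, 0, 1:
  L_0(n) = (n + 2)(n + 1)n(n - 1) / 24
  L_1(n) = (n + 3)(n + 1)n(n - 1) / -6
  L_2(n) = (n + 3)(n + 2)n(n - 1) / 4
  L_3(n) = (n + 3)(n + 2)(n + 1)(n - 1) / -6
  L_4(n) = (n + 3)(n + 2)(n + 1)n / 24
Then q(n) = 231·L_0(n) + 54·L_1(n) + 7·L_2(n) + 0·L_3(n) - 9·L_4(n).
Expanding and collecting terms gives q(n) = 2n^4 - 3n^3 - 3n^2 - 5n.
Evaluating at n = -5: q(-5) = 1575.

1575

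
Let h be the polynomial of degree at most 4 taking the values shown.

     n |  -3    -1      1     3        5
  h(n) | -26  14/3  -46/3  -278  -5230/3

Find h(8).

Write h(n) = an^4 + bn^3 + cn^2 + dn + e. Substituting each data point gives a linear system:
  81a - 27b + 9c - 3d + e = -26
  a - b + c - d + e = 14/3
  a + b + c + d + e = -46/3
  81a + 27b + 9c + 3d + e = -278
  625a + 125b + 25c + 5d + e = -5230/3
Solving the system yields a = -2, b = -4, c = 5/3, d = -6, e = -5.
So h(n) = -2n⁴ - 4n³ + (5/3)n² - 6n - 5.
Then h(8) = -30559/3.

-30559/3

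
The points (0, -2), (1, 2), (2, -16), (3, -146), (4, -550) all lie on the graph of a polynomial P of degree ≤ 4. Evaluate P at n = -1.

Write P(n) = an^4 + bn^3 + cn^2 + dn + e. Substituting each data point gives a linear system:
  e = -2
  a + b + c + d + e = 2
  16a + 8b + 4c + 2d + e = -16
  81a + 27b + 9c + 3d + e = -146
  256a + 64b + 16c + 4d + e = -550
Solving the system yields a = -3, b = 3, c = 1, d = 3, e = -2.
So P(n) = -3n^4 + 3n^3 + n^2 + 3n - 2.
Then P(-1) = -10.

-10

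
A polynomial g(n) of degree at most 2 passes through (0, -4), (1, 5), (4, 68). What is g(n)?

Write g(n) = an^2 + bn + c. Substituting each data point gives a linear system:
  c = -4
  a + b + c = 5
  16a + 4b + c = 68
Solving the system yields a = 3, b = 6, c = -4.
So g(n) = 3n^2 + 6n - 4.
Check: g(0) = -4. ✓

g(n) = 3n^2 + 6n - 4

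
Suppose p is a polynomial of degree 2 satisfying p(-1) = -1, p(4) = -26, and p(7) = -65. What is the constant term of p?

-2

Write p(s) = as^2 + bs + c. Substituting each data point gives a linear system:
  a - b + c = -1
  16a + 4b + c = -26
  49a + 7b + c = -65
Solving the system yields a = -1, b = -2, c = -2.
So p(s) = -s^2 - 2s - 2.
The constant term is -2.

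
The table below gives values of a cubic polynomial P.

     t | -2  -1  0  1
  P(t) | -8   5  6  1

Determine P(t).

P(t) = t^3 - 3t^2 - 3t + 6

Using the Lagrange interpolation formula with nodes -2, -1, 0, 1:
  L_0(t) = (t + 1)t(t - 1) / -6
  L_1(t) = (t + 2)t(t - 1) / 2
  L_2(t) = (t + 2)(t + 1)(t - 1) / -2
  L_3(t) = (t + 2)(t + 1)t / 6
Then P(t) = -8·L_0(t) + 5·L_1(t) + 6·L_2(t) + 1·L_3(t).
Expanding and collecting terms gives P(t) = t^3 - 3t^2 - 3t + 6.
Check: P(-1) = 5. ✓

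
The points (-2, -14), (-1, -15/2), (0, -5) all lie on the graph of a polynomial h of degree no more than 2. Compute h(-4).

Using the Lagrange interpolation formula with nodes -2, -1, 0:
  L_0(n) = (n + 1)n / 2
  L_1(n) = (n + 2)n / -1
  L_2(n) = (n + 2)(n + 1) / 2
Then h(n) = -14·L_0(n) - 15/2·L_1(n) - 5·L_2(n).
Expanding and collecting terms gives h(n) = -2n^2 + (1/2)n - 5.
Evaluating at n = -4: h(-4) = -39.

-39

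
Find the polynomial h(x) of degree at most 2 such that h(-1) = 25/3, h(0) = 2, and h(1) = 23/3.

h(x) = 6x^2 - (1/3)x + 2

Write h(x) = ax^2 + bx + c. Substituting each data point gives a linear system:
  a - b + c = 25/3
  c = 2
  a + b + c = 23/3
Solving the system yields a = 6, b = -1/3, c = 2.
So h(x) = 6x^2 - (1/3)x + 2.
Check: h(-1) = 25/3. ✓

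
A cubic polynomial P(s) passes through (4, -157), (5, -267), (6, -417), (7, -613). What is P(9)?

-1167

Using the Lagrange interpolation formula with nodes 4, 5, 6, 7:
  L_0(s) = (s - 5)(s - 6)(s - 7) / -6
  L_1(s) = (s - 4)(s - 6)(s - 7) / 2
  L_2(s) = (s - 4)(s - 5)(s - 7) / -2
  L_3(s) = (s - 4)(s - 5)(s - 6) / 6
Then P(s) = -157·L_0(s) - 267·L_1(s) - 417·L_2(s) - 613·L_3(s).
Expanding and collecting terms gives P(s) = -s³ - 5s² - 4s + 3.
Evaluating at s = 9: P(9) = -1167.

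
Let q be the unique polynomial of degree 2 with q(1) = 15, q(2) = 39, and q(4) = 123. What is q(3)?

75

Using the Lagrange interpolation formula with nodes 1, 2, 4:
  L_0(s) = (s - 2)(s - 4) / 3
  L_1(s) = (s - 1)(s - 4) / -2
  L_2(s) = (s - 1)(s - 2) / 6
Then q(s) = 15·L_0(s) + 39·L_1(s) + 123·L_2(s).
Expanding and collecting terms gives q(s) = 6s² + 6s + 3.
Evaluating at s = 3: q(3) = 75.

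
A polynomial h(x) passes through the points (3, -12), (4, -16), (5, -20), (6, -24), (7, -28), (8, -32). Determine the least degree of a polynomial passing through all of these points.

1

Forward differences of the values at x = 3, 4, 5, 6, 7, 8:
  h  : -12  -16  -20  -24  -28  -32
  Δ  : -4  -4  -4  -4  -4
  Δ^2: 0  0  0  0
  Δ^3: 0  0  0
  Δ^4: 0  0
  Δ^5: 0
The first differences are constant (-4) and nonzero, while all higher differences vanish, so the minimal degree is 1.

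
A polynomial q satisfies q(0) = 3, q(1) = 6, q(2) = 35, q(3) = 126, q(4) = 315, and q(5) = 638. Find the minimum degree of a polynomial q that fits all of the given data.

Forward differences of the values at n = 0, 1, 2, 3, 4, 5:
  q  : 3  6  35  126  315  638
  Δ  : 3  29  91  189  323
  Δ^2: 26  62  98  134
  Δ^3: 36  36  36
  Δ^4: 0  0
  Δ^5: 0
The third differences are constant (36) and nonzero, while all higher differences vanish, so the minimal degree is 3.

3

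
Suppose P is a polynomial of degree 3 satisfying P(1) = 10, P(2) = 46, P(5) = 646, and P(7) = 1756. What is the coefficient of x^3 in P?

Write P(x) = ax^3 + bx^2 + cx + d. Substituting each data point gives a linear system:
  a + b + c + d = 10
  8a + 4b + 2c + d = 46
  125a + 25b + 5c + d = 646
  343a + 49b + 7c + d = 1756
Solving the system yields a = 5, b = 1, c = -2, d = 6.
So P(x) = 5x^3 + x^2 - 2x + 6.
The leading coefficient is 5.

5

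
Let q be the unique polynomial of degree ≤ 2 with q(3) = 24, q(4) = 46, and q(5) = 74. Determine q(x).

q(x) = 3x^2 + x - 6

Write q(x) = ax^2 + bx + c. Substituting each data point gives a linear system:
  9a + 3b + c = 24
  16a + 4b + c = 46
  25a + 5b + c = 74
Solving the system yields a = 3, b = 1, c = -6.
So q(x) = 3x² + x - 6.
Check: q(4) = 46. ✓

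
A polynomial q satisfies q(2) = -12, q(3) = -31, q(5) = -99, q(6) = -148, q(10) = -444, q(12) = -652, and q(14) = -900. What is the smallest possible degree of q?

Divided differences on the nodes 2, 3, 5, 6, 10, 12, 14:
  order 0: -12  -31  -99  -148  -444  -652  -900
  order 1: -19  -34  -49  -74  -104  -124
  order 2: -5  -5  -5  -5  -5
  order 3: 0  0  0  0
  order 4: 0  0  0
  order 5: 0  0
  order 6: 0
The order-2 divided differences are all -5 (nonzero) and every higher order vanishes, so the data lies on a polynomial of degree exactly 2.

2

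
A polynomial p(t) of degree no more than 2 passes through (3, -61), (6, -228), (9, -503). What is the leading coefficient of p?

-6

Write p(t) = at^2 + bt + c. Substituting each data point gives a linear system:
  9a + 3b + c = -61
  36a + 6b + c = -228
  81a + 9b + c = -503
Solving the system yields a = -6, b = -5/3, c = -2.
So p(t) = -6t² - (5/3)t - 2.
The leading coefficient is -6.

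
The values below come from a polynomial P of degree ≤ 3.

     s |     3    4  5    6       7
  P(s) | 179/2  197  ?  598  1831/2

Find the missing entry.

The 4 known points determine the degree-3 polynomial uniquely.
Write P(s) = as^3 + bs^2 + cs + d. Substituting each data point gives a linear system:
  27a + 9b + 3c + d = 179/2
  64a + 16b + 4c + d = 197
  216a + 36b + 6c + d = 598
  343a + 49b + 7c + d = 1831/2
Solving the system yields a = 2, b = 5, c = -3/2, d = -5.
So P(s) = 2s^3 + 5s^2 - (3/2)s - 5.
Then P(5) = 725/2.

725/2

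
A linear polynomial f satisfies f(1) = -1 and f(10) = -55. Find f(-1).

Write f(x) = ax + b. Substituting each data point gives a linear system:
  a + b = -1
  10a + b = -55
Solving the system yields a = -6, b = 5.
So f(x) = -6x + 5.
Then f(-1) = 11.

11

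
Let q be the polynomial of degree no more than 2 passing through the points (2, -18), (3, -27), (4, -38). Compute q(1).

Using the Lagrange interpolation formula with nodes 2, 3, 4:
  L_0(t) = (t - 3)(t - 4) / 2
  L_1(t) = (t - 2)(t - 4) / -1
  L_2(t) = (t - 2)(t - 3) / 2
Then q(t) = -18·L_0(t) - 27·L_1(t) - 38·L_2(t).
Expanding and collecting terms gives q(t) = -t² - 4t - 6.
Evaluating at t = 1: q(1) = -11.

-11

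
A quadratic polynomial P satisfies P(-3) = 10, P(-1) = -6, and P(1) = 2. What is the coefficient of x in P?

Write P(x) = ax^2 + bx + c. Substituting each data point gives a linear system:
  9a - 3b + c = 10
  a - b + c = -6
  a + b + c = 2
Solving the system yields a = 3, b = 4, c = -5.
So P(x) = 3x^2 + 4x - 5.
The coefficient of x is 4.

4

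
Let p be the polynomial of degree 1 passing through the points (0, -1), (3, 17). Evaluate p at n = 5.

Using the Lagrange interpolation formula with nodes 0, 3:
  L_0(n) = (n - 3) / -3
  L_1(n) = n / 3
Then p(n) = -1·L_0(n) + 17·L_1(n).
Expanding and collecting terms gives p(n) = 6n - 1.
Evaluating at n = 5: p(5) = 29.

29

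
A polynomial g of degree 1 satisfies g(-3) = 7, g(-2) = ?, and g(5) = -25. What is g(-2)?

3

The 2 known points determine the degree-1 polynomial uniquely.
Write g(t) = at + b. Substituting each data point gives a linear system:
  -3a + b = 7
  5a + b = -25
Solving the system yields a = -4, b = -5.
So g(t) = -4t - 5.
Then g(-2) = 3.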